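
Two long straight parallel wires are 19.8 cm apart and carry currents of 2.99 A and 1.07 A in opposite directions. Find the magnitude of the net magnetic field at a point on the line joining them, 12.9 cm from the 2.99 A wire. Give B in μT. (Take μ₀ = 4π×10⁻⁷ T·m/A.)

Each long wire gives B = μ₀I/(2πd). Distances are d₁ = 0.129 m and d₂ = 0.069 m.
B₁ = 4.64×10⁻⁶ T, B₂ = 3.10×10⁻⁶ T.
Between antiparallel currents both contributions point the same way, so they add. B = B₁ + B₂ = 4.64×10⁻⁶ + 3.10×10⁻⁶ = 7.74×10⁻⁶ T.

B ≈ 7.74 μT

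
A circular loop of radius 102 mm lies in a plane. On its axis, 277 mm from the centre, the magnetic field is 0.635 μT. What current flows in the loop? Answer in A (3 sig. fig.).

On the axis of a loop, B = μ₀IR²/[2(R²+z²)^(3/2)], so I = 2B(R²+z²)^(3/2)/(μ₀R²).
R² + z² = 0.0104 + 0.07673 = 0.08713 m²; raised to 3/2 gives 2.57×10⁻² m³.
I = 2 × 6.35×10⁻⁷ × 2.57×10⁻² / (1.26×10⁻⁶ × 0.0104) = 2.50 A.

I ≈ 2.50 A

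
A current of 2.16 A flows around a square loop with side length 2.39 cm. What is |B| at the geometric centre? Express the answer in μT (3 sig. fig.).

B ≈ 102 μT

Each side is a finite straight segment at perpendicular distance d = a/(2 tan(π/4)) = 0.01195 m from the centre, with end-angles ±π/4.
One side contributes B₁ = (μ₀I/4πd)·2 sin(π/4) = 2.56×10⁻⁵ T.
All 4 sides add in the same direction: B = 4 × 2.56×10⁻⁵ = 1.02×10⁻⁴ T.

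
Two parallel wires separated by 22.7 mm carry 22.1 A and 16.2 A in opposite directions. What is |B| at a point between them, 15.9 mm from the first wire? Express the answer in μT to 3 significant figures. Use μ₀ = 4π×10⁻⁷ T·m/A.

Each long wire gives B = μ₀I/(2πd). Distances are d₁ = 0.0159 m and d₂ = 0.0068 m.
B₁ = 2.78×10⁻⁴ T, B₂ = 4.76×10⁻⁴ T.
Between antiparallel currents both contributions point the same way, so they add. B = B₁ + B₂ = 2.78×10⁻⁴ + 4.76×10⁻⁴ = 7.54×10⁻⁴ T.

B ≈ 754 μT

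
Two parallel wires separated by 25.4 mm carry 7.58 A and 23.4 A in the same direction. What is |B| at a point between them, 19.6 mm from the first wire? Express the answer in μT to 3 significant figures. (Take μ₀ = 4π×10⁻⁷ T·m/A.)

B ≈ 730 μT

Each long wire gives B = μ₀I/(2πd). Distances are d₁ = 0.0196 m and d₂ = 0.0058 m.
B₁ = 7.73×10⁻⁵ T, B₂ = 8.07×10⁻⁴ T.
Between parallel currents the two contributions point in opposite directions, so they subtract. B = |B₁ − B₂| = |7.73×10⁻⁵ − 8.07×10⁻⁴| = 7.30×10⁻⁴ T.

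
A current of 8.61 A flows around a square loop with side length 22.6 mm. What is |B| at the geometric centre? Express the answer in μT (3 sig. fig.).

Each side is a finite straight segment at perpendicular distance d = a/(2 tan(π/4)) = 0.0113 m from the centre, with end-angles ±π/4.
One side contributes B₁ = (μ₀I/4πd)·2 sin(π/4) = 1.08×10⁻⁴ T.
All 4 sides add in the same direction: B = 4 × 1.08×10⁻⁴ = 4.31×10⁻⁴ T.

B ≈ 431 μT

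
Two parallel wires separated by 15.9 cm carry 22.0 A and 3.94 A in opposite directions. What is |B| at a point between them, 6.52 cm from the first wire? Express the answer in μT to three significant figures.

Each long wire gives B = μ₀I/(2πd). Distances are d₁ = 0.0652 m and d₂ = 0.0938 m.
B₁ = 6.75×10⁻⁵ T, B₂ = 8.40×10⁻⁶ T.
Between antiparallel currents both contributions point the same way, so they add. B = B₁ + B₂ = 6.75×10⁻⁵ + 8.40×10⁻⁶ = 7.59×10⁻⁵ T.

B ≈ 75.9 μT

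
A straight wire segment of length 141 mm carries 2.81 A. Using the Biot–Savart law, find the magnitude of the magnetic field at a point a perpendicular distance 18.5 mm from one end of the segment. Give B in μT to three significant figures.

B ≈ 15.1 μT

For a finite straight segment, B = (μ₀I/4πd)(sinθ₁ + sinθ₂), where θ₁, θ₂ are the angles from the perpendicular to each end.
The perpendicular foot is at one end, so the two end-offsets along the wire are 0 and L = 0.141 m.
sinθ₁ = 0/√(0²+0.0185²) = 0.0000; sinθ₂ = 0.141/√(0.141²+0.0185²) = 0.9915.
B = (4π×10⁻⁷ × 2.81) / (4π × 0.0185) × (0.0000 + 0.9915) = 1.51×10⁻⁵ T.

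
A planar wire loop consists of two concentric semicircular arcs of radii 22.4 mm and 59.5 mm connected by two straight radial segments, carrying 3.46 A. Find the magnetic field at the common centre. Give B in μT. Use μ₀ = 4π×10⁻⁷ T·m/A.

The radial connectors point toward the centre, so dl × r̂ = 0 and they contribute nothing.
Each semicircle gives μ₀I/(4R): inner arc 4.85×10⁻⁵ T, outer arc 1.83×10⁻⁵ T.
The two arcs carry current in opposite angular senses, so their fields oppose: B = |4.85×10⁻⁵ − 1.83×10⁻⁵| = 3.03×10⁻⁵ T.

B ≈ 30.3 μT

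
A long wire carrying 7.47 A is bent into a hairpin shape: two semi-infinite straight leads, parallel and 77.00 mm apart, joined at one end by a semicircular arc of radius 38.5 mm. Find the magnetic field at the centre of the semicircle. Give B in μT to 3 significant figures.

B ≈ 99.8 μT

The semicircular arc contributes B_arc = μ₀I·π/(4πR) = μ₀I/(4R) = 6.10×10⁻⁵ T.
Each semi-infinite lead is at perpendicular distance R = 0.0385 m from the centre, with the perpendicular foot at its near end, so it contributes μ₀I/(4πR); both point the same way, together 3.88×10⁻⁵ T.
Arc and leads all point the same direction: B = 6.10×10⁻⁵ + 3.88×10⁻⁵ = 9.98×10⁻⁵ T.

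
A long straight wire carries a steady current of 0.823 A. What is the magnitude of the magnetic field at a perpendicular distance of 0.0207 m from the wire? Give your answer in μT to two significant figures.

B ≈ 8.0 μT

For an infinitely long straight wire, B = μ₀I/(2πd).
B = (4π×10⁻⁷ × 0.823) / (2π × 0.0207) = 7.95×10⁻⁶ T.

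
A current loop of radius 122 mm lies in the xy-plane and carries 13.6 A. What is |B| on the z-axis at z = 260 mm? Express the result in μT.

B ≈ 5.37 μT

On the axis of a circular loop, B = μ₀IR² / [2(R²+z²)^(3/2)].
R² + z² = (0.122)² + (0.26)² = 0.08248 m², and (R²+z²)^(3/2) = 2.37×10⁻² m³.
B = (4π×10⁻⁷ × 13.6 × 0.01488) / (2 × 2.37×10⁻²) = 5.37×10⁻⁶ T.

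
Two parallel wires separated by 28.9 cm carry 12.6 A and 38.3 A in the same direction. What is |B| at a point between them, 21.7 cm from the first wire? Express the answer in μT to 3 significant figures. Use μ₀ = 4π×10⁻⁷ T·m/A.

B ≈ 94.8 μT

Each long wire gives B = μ₀I/(2πd). Distances are d₁ = 0.217 m and d₂ = 0.072 m.
B₁ = 1.16×10⁻⁵ T, B₂ = 1.06×10⁻⁴ T.
Between parallel currents the two contributions point in opposite directions, so they subtract. B = |B₁ − B₂| = |1.16×10⁻⁵ − 1.06×10⁻⁴| = 9.48×10⁻⁵ T.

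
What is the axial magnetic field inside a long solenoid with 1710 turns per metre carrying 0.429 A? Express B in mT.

B ≈ 0.922 mT

Inside a long solenoid, B = μ₀nI with n = 1710 turns/m.
B = 4π×10⁻⁷ × 1710 × 0.429 = 9.22×10⁻⁴ T.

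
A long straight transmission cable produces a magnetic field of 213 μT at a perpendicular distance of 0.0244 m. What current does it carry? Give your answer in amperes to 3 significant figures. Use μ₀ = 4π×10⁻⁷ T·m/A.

For a long straight wire B = μ₀I/(2πd), so I = 2πdB/μ₀.
I = 2π × 0.0244 × 2.13×10⁻⁴ / (4π×10⁻⁷) = 26.0 A.

I ≈ 26.0 A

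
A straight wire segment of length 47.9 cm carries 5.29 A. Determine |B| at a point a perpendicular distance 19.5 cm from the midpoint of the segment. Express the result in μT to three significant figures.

B ≈ 4.21 μT

For a finite straight segment, B = (μ₀I/4πd)(sinθ₁ + sinθ₂), where θ₁, θ₂ are the angles from the perpendicular to each end.
The perpendicular from the point meets the wire at its midpoint, so each end is L/2 = 0.2395 m away along the wire.
sinθ₁ = 0.2395/√(0.2395²+0.195²) = 0.7755; sinθ₂ = 0.2395/√(0.2395²+0.195²) = 0.7755.
B = (4π×10⁻⁷ × 5.29) / (4π × 0.195) × (0.7755 + 0.7755) = 4.21×10⁻⁶ T.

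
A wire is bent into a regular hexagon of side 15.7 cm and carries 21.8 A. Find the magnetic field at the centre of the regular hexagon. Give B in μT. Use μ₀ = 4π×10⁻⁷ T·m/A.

Each side is a finite straight segment at perpendicular distance d = a/(2 tan(π/6)) = 0.136 m from the centre, with end-angles ±π/6.
One side contributes B₁ = (μ₀I/4πd)·2 sin(π/6) = 1.60×10⁻⁵ T.
All 6 sides add in the same direction: B = 6 × 1.60×10⁻⁵ = 9.62×10⁻⁵ T.

B ≈ 96.2 μT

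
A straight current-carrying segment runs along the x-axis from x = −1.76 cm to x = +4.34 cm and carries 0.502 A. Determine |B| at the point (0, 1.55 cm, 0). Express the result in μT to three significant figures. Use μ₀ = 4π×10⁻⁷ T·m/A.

B ≈ 5.48 μT

For a finite straight segment, B = (μ₀I/4πd)(sinθ₁ + sinθ₂), where θ₁, θ₂ are the angles from the perpendicular to each end.
The perpendicular distance is d = 0.0155 m; the end-offsets along the wire are a = 0.0176 m and b = 0.0434 m.
sinθ₁ = 0.0176/√(0.0176²+0.0155²) = 0.7505; sinθ₂ = 0.0434/√(0.0434²+0.0155²) = 0.9417.
B = (4π×10⁻⁷ × 0.502) / (4π × 0.0155) × (0.7505 + 0.9417) = 5.48×10⁻⁶ T.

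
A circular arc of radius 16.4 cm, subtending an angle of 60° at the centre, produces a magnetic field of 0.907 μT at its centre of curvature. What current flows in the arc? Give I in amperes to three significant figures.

For a circular arc, B = μ₀Iφ/(4πR) with φ in radians; here φ = 1.047 rad.
So I = 4πRB/(μ₀φ) = 4π × 0.164 × 9.07×10⁻⁷ / (4π×10⁻⁷ × 1.047) = 1.42 A.

I ≈ 1.42 A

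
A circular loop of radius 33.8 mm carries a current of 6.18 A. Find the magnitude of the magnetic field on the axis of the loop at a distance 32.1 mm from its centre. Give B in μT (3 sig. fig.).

B ≈ 43.8 μT

On the axis of a circular loop, B = μ₀IR² / [2(R²+z²)^(3/2)].
R² + z² = (0.0338)² + (0.0321)² = 0.002173 m², and (R²+z²)^(3/2) = 1.01×10⁻⁴ m³.
B = (4π×10⁻⁷ × 6.18 × 0.001142) / (2 × 1.01×10⁻⁴) = 4.38×10⁻⁵ T.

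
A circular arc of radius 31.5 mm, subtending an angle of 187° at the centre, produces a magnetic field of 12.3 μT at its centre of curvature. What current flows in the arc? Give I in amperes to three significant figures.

I ≈ 1.19 A

For a circular arc, B = μ₀Iφ/(4πR) with φ in radians; here φ = 3.264 rad.
So I = 4πRB/(μ₀φ) = 4π × 0.0315 × 1.23×10⁻⁵ / (4π×10⁻⁷ × 3.264) = 1.19 A.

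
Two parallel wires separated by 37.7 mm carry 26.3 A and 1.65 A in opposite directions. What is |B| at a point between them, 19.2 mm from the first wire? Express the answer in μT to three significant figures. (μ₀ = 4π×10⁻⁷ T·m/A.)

B ≈ 292 μT

Each long wire gives B = μ₀I/(2πd). Distances are d₁ = 0.0192 m and d₂ = 0.0185 m.
B₁ = 2.74×10⁻⁴ T, B₂ = 1.78×10⁻⁵ T.
Between antiparallel currents both contributions point the same way, so they add. B = B₁ + B₂ = 2.74×10⁻⁴ + 1.78×10⁻⁵ = 2.92×10⁻⁴ T.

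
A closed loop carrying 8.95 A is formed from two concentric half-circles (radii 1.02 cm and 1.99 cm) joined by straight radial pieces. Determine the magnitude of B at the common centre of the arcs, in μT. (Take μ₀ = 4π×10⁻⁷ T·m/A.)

The radial connectors point toward the centre, so dl × r̂ = 0 and they contribute nothing.
Each semicircle gives μ₀I/(4R): inner arc 2.76×10⁻⁴ T, outer arc 1.41×10⁻⁴ T.
The two arcs carry current in opposite angular senses, so their fields oppose: B = |2.76×10⁻⁴ − 1.41×10⁻⁴| = 1.34×10⁻⁴ T.

B ≈ 134 μT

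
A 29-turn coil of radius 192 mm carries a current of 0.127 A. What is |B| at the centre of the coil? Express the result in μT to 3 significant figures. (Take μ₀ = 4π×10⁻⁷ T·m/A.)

For an N-turn flat coil, B = Nμ₀I/(2R) with R = 0.192 m.
B = 29 × 4.16×10⁻⁷ T = 1.21×10⁻⁵ T.

B ≈ 12.1 μT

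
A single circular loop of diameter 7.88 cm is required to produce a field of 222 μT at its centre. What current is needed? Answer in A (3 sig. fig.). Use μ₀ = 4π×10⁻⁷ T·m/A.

At the centre of a circular loop B = μ₀I/(2R), so I = 2RB/μ₀.
With R = 0.0394 m, I = 2 × 0.0394 × 2.22×10⁻⁴ / (4π×10⁻⁷) = 13.9 A.

I ≈ 13.9 A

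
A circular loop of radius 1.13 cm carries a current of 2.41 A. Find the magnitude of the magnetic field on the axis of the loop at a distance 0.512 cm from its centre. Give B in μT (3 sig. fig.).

On the axis of a circular loop, B = μ₀IR² / [2(R²+z²)^(3/2)].
R² + z² = (0.0113)² + (0.00512)² = 0.0001539 m², and (R²+z²)^(3/2) = 1.91×10⁻⁶ m³.
B = (4π×10⁻⁷ × 2.41 × 0.0001277) / (2 × 1.91×10⁻⁶) = 1.01×10⁻⁴ T.

B ≈ 101 μT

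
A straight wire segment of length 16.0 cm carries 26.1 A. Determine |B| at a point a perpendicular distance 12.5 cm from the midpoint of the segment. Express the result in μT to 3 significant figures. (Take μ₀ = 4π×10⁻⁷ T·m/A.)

B ≈ 22.5 μT

For a finite straight segment, B = (μ₀I/4πd)(sinθ₁ + sinθ₂), where θ₁, θ₂ are the angles from the perpendicular to each end.
The perpendicular from the point meets the wire at its midpoint, so each end is L/2 = 0.08 m away along the wire.
sinθ₁ = 0.08/√(0.08²+0.125²) = 0.5391; sinθ₂ = 0.08/√(0.08²+0.125²) = 0.5391.
B = (4π×10⁻⁷ × 26.1) / (4π × 0.125) × (0.5391 + 0.5391) = 2.25×10⁻⁵ T.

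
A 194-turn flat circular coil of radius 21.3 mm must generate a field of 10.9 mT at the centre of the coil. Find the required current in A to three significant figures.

For an N-turn coil, B = Nμ₀I/(2R) with R = 0.0213 m, so I = 2RB/(Nμ₀) = 2 × 0.0213 × 1.09×10⁻² / (194 × 4π×10⁻⁷) = 1.90 A.

I ≈ 1.90 A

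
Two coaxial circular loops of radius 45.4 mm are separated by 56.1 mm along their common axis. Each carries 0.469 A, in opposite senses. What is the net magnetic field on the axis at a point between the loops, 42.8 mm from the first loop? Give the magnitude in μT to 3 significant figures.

Each loop contributes B = μ₀IR²/[2(R²+z²)^(3/2)] on the axis, with z measured from that loop.
Loop 1 (z = 0.0428 m): B₁ = 2.50×10⁻⁶ T. Loop 2 (z = 0.0133 m): B₂ = 5.74×10⁻⁶ T.
The fields oppose: B = |B₁ − B₂| = 3.24×10⁻⁶ T.

B ≈ 3.24 μT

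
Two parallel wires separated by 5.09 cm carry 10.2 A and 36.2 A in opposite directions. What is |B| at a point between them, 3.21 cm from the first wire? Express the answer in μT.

Each long wire gives B = μ₀I/(2πd). Distances are d₁ = 0.0321 m and d₂ = 0.0188 m.
B₁ = 6.36×10⁻⁵ T, B₂ = 3.85×10⁻⁴ T.
Between antiparallel currents both contributions point the same way, so they add. B = B₁ + B₂ = 6.36×10⁻⁵ + 3.85×10⁻⁴ = 4.49×10⁻⁴ T.

B ≈ 449 μT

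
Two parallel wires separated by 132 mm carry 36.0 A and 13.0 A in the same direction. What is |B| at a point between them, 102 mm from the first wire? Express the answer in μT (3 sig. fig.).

Each long wire gives B = μ₀I/(2πd). Distances are d₁ = 0.102 m and d₂ = 0.03 m.
B₁ = 7.06×10⁻⁵ T, B₂ = 8.67×10⁻⁵ T.
Between parallel currents the two contributions point in opposite directions, so they subtract. B = |B₁ − B₂| = |7.06×10⁻⁵ − 8.67×10⁻⁵| = 1.61×10⁻⁵ T.

B ≈ 16.1 μT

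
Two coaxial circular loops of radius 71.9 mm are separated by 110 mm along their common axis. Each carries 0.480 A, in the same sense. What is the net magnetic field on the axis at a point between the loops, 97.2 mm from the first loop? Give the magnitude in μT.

B ≈ 4.89 μT

Each loop contributes B = μ₀IR²/[2(R²+z²)^(3/2)] on the axis, with z measured from that loop.
Loop 1 (z = 0.0972 m): B₁ = 8.82×10⁻⁷ T. Loop 2 (z = 0.0128 m): B₂ = 4.00×10⁻⁶ T.
The fields add: B = B₁ + B₂ = 4.89×10⁻⁶ T.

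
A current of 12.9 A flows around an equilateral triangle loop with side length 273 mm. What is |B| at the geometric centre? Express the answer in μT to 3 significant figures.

Each side is a finite straight segment at perpendicular distance d = a/(2 tan(π/3)) = 0.07881 m from the centre, with end-angles ±π/3.
One side contributes B₁ = (μ₀I/4πd)·2 sin(π/3) = 2.84×10⁻⁵ T.
All 3 sides add in the same direction: B = 3 × 2.84×10⁻⁵ = 8.51×10⁻⁵ T.

B ≈ 85.1 μT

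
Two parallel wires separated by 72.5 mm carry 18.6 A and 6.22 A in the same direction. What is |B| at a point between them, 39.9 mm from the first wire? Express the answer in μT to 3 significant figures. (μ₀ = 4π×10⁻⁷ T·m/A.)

B ≈ 55.1 μT

Each long wire gives B = μ₀I/(2πd). Distances are d₁ = 0.0399 m and d₂ = 0.0326 m.
B₁ = 9.32×10⁻⁵ T, B₂ = 3.82×10⁻⁵ T.
Between parallel currents the two contributions point in opposite directions, so they subtract. B = |B₁ − B₂| = |9.32×10⁻⁵ − 3.82×10⁻⁵| = 5.51×10⁻⁵ T.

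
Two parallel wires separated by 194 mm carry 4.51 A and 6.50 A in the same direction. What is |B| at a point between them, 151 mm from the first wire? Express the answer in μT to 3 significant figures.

B ≈ 24.3 μT

Each long wire gives B = μ₀I/(2πd). Distances are d₁ = 0.151 m and d₂ = 0.043 m.
B₁ = 5.97×10⁻⁶ T, B₂ = 3.02×10⁻⁵ T.
Between parallel currents the two contributions point in opposite directions, so they subtract. B = |B₁ − B₂| = |5.97×10⁻⁶ − 3.02×10⁻⁵| = 2.43×10⁻⁵ T.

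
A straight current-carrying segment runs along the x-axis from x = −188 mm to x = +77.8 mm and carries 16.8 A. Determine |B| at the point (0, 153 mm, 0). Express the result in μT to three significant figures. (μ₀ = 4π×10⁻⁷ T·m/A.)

For a finite straight segment, B = (μ₀I/4πd)(sinθ₁ + sinθ₂), where θ₁, θ₂ are the angles from the perpendicular to each end.
The perpendicular distance is d = 0.153 m; the end-offsets along the wire are a = 0.188 m and b = 0.0778 m.
sinθ₁ = 0.188/√(0.188²+0.153²) = 0.7756; sinθ₂ = 0.0778/√(0.0778²+0.153²) = 0.4533.
B = (4π×10⁻⁷ × 16.8) / (4π × 0.153) × (0.7756 + 0.4533) = 1.35×10⁻⁵ T.

B ≈ 13.5 μT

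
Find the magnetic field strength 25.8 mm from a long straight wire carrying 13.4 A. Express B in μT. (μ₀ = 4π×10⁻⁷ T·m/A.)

B ≈ 104 μT

For an infinitely long straight wire, B = μ₀I/(2πd).
B = (4π×10⁻⁷ × 13.4) / (2π × 0.0258) = 1.04×10⁻⁴ T.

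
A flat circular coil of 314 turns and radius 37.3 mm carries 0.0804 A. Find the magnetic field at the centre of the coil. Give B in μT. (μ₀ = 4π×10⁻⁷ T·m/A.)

For an N-turn flat coil, B = Nμ₀I/(2R) with R = 0.0373 m.
B = 314 × 1.35×10⁻⁶ T = 4.25×10⁻⁴ T.

B ≈ 425 μT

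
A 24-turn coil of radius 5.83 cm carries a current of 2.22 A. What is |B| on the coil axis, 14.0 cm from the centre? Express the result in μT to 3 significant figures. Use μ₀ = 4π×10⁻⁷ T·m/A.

B ≈ 32.6 μT

For an N-turn flat coil, B = Nμ₀IR²/[2(R²+z²)^(3/2)] with R = 0.0583 m, z = 0.14 m.
B = 24 × 1.36×10⁻⁶ T = 3.26×10⁻⁵ T.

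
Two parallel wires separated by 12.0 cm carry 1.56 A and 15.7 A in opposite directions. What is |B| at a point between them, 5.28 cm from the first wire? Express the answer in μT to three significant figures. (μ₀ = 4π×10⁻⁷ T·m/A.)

Each long wire gives B = μ₀I/(2πd). Distances are d₁ = 0.0528 m and d₂ = 0.0672 m.
B₁ = 5.91×10⁻⁶ T, B₂ = 4.67×10⁻⁵ T.
Between antiparallel currents both contributions point the same way, so they add. B = B₁ + B₂ = 5.91×10⁻⁶ + 4.67×10⁻⁵ = 5.26×10⁻⁵ T.

B ≈ 52.6 μT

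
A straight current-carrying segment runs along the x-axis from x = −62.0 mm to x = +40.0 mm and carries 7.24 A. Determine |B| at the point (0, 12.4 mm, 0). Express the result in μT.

B ≈ 113 μT

For a finite straight segment, B = (μ₀I/4πd)(sinθ₁ + sinθ₂), where θ₁, θ₂ are the angles from the perpendicular to each end.
The perpendicular distance is d = 0.0124 m; the end-offsets along the wire are a = 0.062 m and b = 0.04 m.
sinθ₁ = 0.062/√(0.062²+0.0124²) = 0.9806; sinθ₂ = 0.04/√(0.04²+0.0124²) = 0.9552.
B = (4π×10⁻⁷ × 7.24) / (4π × 0.0124) × (0.9806 + 0.9552) = 1.13×10⁻⁴ T.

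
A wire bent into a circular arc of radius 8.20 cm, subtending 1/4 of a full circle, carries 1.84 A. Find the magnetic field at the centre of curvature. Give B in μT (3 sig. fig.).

The Biot–Savart field of a circular arc at its centre is B = μ₀Iφ/(4πR), with φ = 1.571 rad.
B = (4π×10⁻⁷ × 1.84 × 1.571) / (4π × 0.082) = 3.52×10⁻⁶ T.

B ≈ 3.52 μT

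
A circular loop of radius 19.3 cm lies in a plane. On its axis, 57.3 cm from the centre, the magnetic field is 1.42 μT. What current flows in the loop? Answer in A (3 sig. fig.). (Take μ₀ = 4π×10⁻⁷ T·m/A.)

On the axis of a loop, B = μ₀IR²/[2(R²+z²)^(3/2)], so I = 2B(R²+z²)^(3/2)/(μ₀R²).
R² + z² = 0.03725 + 0.3283 = 0.3656 m²; raised to 3/2 gives 0.221 m³.
I = 2 × 1.42×10⁻⁶ × 0.221 / (1.26×10⁻⁶ × 0.03725) = 13.4 A.

I ≈ 13.4 A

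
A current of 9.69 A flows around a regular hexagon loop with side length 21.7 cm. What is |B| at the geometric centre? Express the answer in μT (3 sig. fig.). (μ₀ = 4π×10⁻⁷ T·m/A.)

Each side is a finite straight segment at perpendicular distance d = a/(2 tan(π/6)) = 0.1879 m from the centre, with end-angles ±π/6.
One side contributes B₁ = (μ₀I/4πd)·2 sin(π/6) = 5.16×10⁻⁶ T.
All 6 sides add in the same direction: B = 6 × 5.16×10⁻⁶ = 3.09×10⁻⁵ T.

B ≈ 30.9 μT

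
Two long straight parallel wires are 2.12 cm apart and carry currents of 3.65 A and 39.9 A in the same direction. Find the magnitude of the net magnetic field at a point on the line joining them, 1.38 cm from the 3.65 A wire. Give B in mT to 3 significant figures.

B ≈ 1.03 mT

Each long wire gives B = μ₀I/(2πd). Distances are d₁ = 0.0138 m and d₂ = 0.0074 m.
B₁ = 5.29×10⁻⁵ T, B₂ = 1.08×10⁻³ T.
Between parallel currents the two contributions point in opposite directions, so they subtract. B = |B₁ − B₂| = |5.29×10⁻⁵ − 1.08×10⁻³| = 1.03×10⁻³ T.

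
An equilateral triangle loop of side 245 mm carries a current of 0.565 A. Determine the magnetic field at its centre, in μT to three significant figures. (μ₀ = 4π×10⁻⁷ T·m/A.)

Each side is a finite straight segment at perpendicular distance d = a/(2 tan(π/3)) = 0.07073 m from the centre, with end-angles ±π/3.
One side contributes B₁ = (μ₀I/4πd)·2 sin(π/3) = 1.38×10⁻⁶ T.
All 3 sides add in the same direction: B = 3 × 1.38×10⁻⁶ = 4.15×10⁻⁶ T.

B ≈ 4.15 μT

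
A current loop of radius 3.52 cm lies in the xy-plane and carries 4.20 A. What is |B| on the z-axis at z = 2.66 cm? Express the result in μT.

On the axis of a circular loop, B = μ₀IR² / [2(R²+z²)^(3/2)].
R² + z² = (0.0352)² + (0.0266)² = 0.001947 m², and (R²+z²)^(3/2) = 8.59×10⁻⁵ m³.
B = (4π×10⁻⁷ × 4.20 × 0.001239) / (2 × 8.59×10⁻⁵) = 3.81×10⁻⁵ T.

B ≈ 38.1 μT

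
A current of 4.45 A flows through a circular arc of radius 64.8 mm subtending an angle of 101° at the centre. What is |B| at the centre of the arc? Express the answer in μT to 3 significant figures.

The Biot–Savart field of a circular arc at its centre is B = μ₀Iφ/(4πR), with φ = 1.763 rad.
B = (4π×10⁻⁷ × 4.45 × 1.763) / (4π × 0.0648) = 1.21×10⁻⁵ T.

B ≈ 12.1 μT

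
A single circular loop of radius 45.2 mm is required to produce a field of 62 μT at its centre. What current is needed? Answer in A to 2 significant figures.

At the centre of a circular loop B = μ₀I/(2R), so I = 2RB/μ₀.
With R = 0.0452 m, I = 2 × 0.0452 × 6.20×10⁻⁵ / (4π×10⁻⁷) = 4.46 A.

I ≈ 4.5 A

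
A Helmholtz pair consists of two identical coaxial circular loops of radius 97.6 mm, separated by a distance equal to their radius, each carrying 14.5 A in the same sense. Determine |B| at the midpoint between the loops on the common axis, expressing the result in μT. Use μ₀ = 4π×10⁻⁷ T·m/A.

Each loop contributes B = μ₀IR²/[2(R²+z²)^(3/2)] on the axis, with z measured from that loop.
Loop 1 (z = 0.0488 m): B₁ = 6.68×10⁻⁵ T. Loop 2 (z = 0.0488 m): B₂ = 6.68×10⁻⁵ T.
The fields add: B = B₁ + B₂ = 1.34×10⁻⁴ T.

B ≈ 134 μT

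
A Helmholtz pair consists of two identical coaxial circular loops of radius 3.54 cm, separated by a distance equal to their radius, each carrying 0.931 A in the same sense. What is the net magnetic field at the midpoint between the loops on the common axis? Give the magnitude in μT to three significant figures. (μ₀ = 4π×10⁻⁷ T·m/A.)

B ≈ 23.6 μT

Each loop contributes B = μ₀IR²/[2(R²+z²)^(3/2)] on the axis, with z measured from that loop.
Loop 1 (z = 0.0177 m): B₁ = 1.18×10⁻⁵ T. Loop 2 (z = 0.0177 m): B₂ = 1.18×10⁻⁵ T.
The fields add: B = B₁ + B₂ = 2.36×10⁻⁵ T.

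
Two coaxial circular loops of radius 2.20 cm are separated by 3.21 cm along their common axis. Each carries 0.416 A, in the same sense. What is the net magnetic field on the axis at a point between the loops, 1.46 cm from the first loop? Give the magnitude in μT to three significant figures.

Each loop contributes B = μ₀IR²/[2(R²+z²)^(3/2)] on the axis, with z measured from that loop.
Loop 1 (z = 0.0146 m): B₁ = 6.87×10⁻⁶ T. Loop 2 (z = 0.0175 m): B₂ = 5.69×10⁻⁶ T.
The fields add: B = B₁ + B₂ = 1.26×10⁻⁵ T.

B ≈ 12.6 μT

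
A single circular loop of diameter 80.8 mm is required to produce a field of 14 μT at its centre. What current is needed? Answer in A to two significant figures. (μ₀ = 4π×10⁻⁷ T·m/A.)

I ≈ 0.90 A

At the centre of a circular loop B = μ₀I/(2R), so I = 2RB/μ₀.
With R = 0.0404 m, I = 2 × 0.0404 × 1.40×10⁻⁵ / (4π×10⁻⁷) = 0.900 A.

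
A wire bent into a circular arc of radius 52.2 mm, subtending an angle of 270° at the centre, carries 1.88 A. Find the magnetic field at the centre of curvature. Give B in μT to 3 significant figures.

The Biot–Savart field of a circular arc at its centre is B = μ₀Iφ/(4πR), with φ = 4.712 rad.
B = (4π×10⁻⁷ × 1.88 × 4.712) / (4π × 0.0522) = 1.70×10⁻⁵ T.

B ≈ 17.0 μT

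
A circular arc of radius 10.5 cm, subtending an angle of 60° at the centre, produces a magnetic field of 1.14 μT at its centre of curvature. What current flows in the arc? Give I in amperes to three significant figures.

I ≈ 1.14 A

For a circular arc, B = μ₀Iφ/(4πR) with φ in radians; here φ = 1.047 rad.
So I = 4πRB/(μ₀φ) = 4π × 0.105 × 1.14×10⁻⁶ / (4π×10⁻⁷ × 1.047) = 1.14 A.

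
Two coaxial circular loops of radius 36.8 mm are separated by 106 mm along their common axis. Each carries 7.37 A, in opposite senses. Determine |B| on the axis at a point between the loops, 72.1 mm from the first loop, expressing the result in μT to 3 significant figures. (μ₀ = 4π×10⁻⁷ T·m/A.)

B ≈ 38.2 μT

Each loop contributes B = μ₀IR²/[2(R²+z²)^(3/2)] on the axis, with z measured from that loop.
Loop 1 (z = 0.0721 m): B₁ = 1.18×10⁻⁵ T. Loop 2 (z = 0.0339 m): B₂ = 5.01×10⁻⁵ T.
The fields oppose: B = |B₁ − B₂| = 3.82×10⁻⁵ T.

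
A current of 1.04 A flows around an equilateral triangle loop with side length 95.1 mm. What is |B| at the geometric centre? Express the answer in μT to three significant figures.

B ≈ 19.7 μT

Each side is a finite straight segment at perpendicular distance d = a/(2 tan(π/3)) = 0.02745 m from the centre, with end-angles ±π/3.
One side contributes B₁ = (μ₀I/4πd)·2 sin(π/3) = 6.56×10⁻⁶ T.
All 3 sides add in the same direction: B = 3 × 6.56×10⁻⁶ = 1.97×10⁻⁵ T.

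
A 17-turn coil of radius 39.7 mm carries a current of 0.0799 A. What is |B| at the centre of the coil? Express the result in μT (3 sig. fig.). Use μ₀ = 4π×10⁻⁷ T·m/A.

For an N-turn flat coil, B = Nμ₀I/(2R) with R = 0.0397 m.
B = 17 × 1.26×10⁻⁶ T = 2.15×10⁻⁵ T.

B ≈ 21.5 μT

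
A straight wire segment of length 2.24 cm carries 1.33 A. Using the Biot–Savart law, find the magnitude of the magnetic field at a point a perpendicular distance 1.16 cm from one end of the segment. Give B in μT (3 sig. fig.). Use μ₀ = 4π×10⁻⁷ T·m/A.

B ≈ 10.2 μT

For a finite straight segment, B = (μ₀I/4πd)(sinθ₁ + sinθ₂), where θ₁, θ₂ are the angles from the perpendicular to each end.
The perpendicular foot is at one end, so the two end-offsets along the wire are 0 and L = 0.0224 m.
sinθ₁ = 0/√(0²+0.0116²) = 0.0000; sinθ₂ = 0.0224/√(0.0224²+0.0116²) = 0.8880.
B = (4π×10⁻⁷ × 1.33) / (4π × 0.0116) × (0.0000 + 0.8880) = 1.02×10⁻⁵ T.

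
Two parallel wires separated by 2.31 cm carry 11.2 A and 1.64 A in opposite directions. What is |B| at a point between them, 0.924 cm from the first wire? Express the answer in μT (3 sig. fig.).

B ≈ 266 μT

Each long wire gives B = μ₀I/(2πd). Distances are d₁ = 0.00924 m and d₂ = 0.01386 m.
B₁ = 2.42×10⁻⁴ T, B₂ = 2.37×10⁻⁵ T.
Between antiparallel currents both contributions point the same way, so they add. B = B₁ + B₂ = 2.42×10⁻⁴ + 2.37×10⁻⁵ = 2.66×10⁻⁴ T.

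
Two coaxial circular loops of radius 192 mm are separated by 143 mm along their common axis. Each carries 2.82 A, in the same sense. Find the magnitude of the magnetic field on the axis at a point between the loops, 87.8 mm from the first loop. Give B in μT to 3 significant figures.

Each loop contributes B = μ₀IR²/[2(R²+z²)^(3/2)] on the axis, with z measured from that loop.
Loop 1 (z = 0.0878 m): B₁ = 6.94×10⁻⁶ T. Loop 2 (z = 0.0552 m): B₂ = 8.19×10⁻⁶ T.
The fields add: B = B₁ + B₂ = 1.51×10⁻⁵ T.

B ≈ 15.1 μT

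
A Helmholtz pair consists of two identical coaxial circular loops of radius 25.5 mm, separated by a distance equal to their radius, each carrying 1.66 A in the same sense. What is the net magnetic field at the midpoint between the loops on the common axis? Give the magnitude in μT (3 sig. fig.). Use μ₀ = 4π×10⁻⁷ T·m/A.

B ≈ 58.5 μT

Each loop contributes B = μ₀IR²/[2(R²+z²)^(3/2)] on the axis, with z measured from that loop.
Loop 1 (z = 0.01275 m): B₁ = 2.93×10⁻⁵ T. Loop 2 (z = 0.01275 m): B₂ = 2.93×10⁻⁵ T.
The fields add: B = B₁ + B₂ = 5.85×10⁻⁵ T.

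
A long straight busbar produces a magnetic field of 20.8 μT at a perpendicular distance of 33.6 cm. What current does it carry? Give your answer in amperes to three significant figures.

For a long straight wire B = μ₀I/(2πd), so I = 2πdB/μ₀.
I = 2π × 0.336 × 2.08×10⁻⁵ / (4π×10⁻⁷) = 34.9 A.

I ≈ 34.9 A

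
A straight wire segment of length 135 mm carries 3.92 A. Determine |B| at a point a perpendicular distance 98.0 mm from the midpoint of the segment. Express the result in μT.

For a finite straight segment, B = (μ₀I/4πd)(sinθ₁ + sinθ₂), where θ₁, θ₂ are the angles from the perpendicular to each end.
The perpendicular from the point meets the wire at its midpoint, so each end is L/2 = 0.0675 m away along the wire.
sinθ₁ = 0.0675/√(0.0675²+0.098²) = 0.5672; sinθ₂ = 0.0675/√(0.0675²+0.098²) = 0.5672.
B = (4π×10⁻⁷ × 3.92) / (4π × 0.098) × (0.5672 + 0.5672) = 4.54×10⁻⁶ T.

B ≈ 4.54 μT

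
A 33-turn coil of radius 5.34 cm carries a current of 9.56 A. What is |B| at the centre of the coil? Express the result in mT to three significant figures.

B ≈ 3.71 mT

For an N-turn flat coil, B = Nμ₀I/(2R) with R = 0.0534 m.
B = 33 × 1.12×10⁻⁴ T = 3.71×10⁻³ T.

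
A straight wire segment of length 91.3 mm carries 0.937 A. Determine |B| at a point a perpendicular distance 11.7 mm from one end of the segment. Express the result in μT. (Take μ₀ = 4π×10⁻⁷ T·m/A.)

B ≈ 7.94 μT

For a finite straight segment, B = (μ₀I/4πd)(sinθ₁ + sinθ₂), where θ₁, θ₂ are the angles from the perpendicular to each end.
The perpendicular foot is at one end, so the two end-offsets along the wire are 0 and L = 0.0913 m.
sinθ₁ = 0/√(0²+0.0117²) = 0.0000; sinθ₂ = 0.0913/√(0.0913²+0.0117²) = 0.9919.
B = (4π×10⁻⁷ × 0.937) / (4π × 0.0117) × (0.0000 + 0.9919) = 7.94×10⁻⁶ T.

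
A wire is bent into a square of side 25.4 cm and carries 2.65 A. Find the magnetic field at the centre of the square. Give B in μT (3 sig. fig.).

Each side is a finite straight segment at perpendicular distance d = a/(2 tan(π/4)) = 0.127 m from the centre, with end-angles ±π/4.
One side contributes B₁ = (μ₀I/4πd)·2 sin(π/4) = 2.95×10⁻⁶ T.
All 4 sides add in the same direction: B = 4 × 2.95×10⁻⁶ = 1.18×10⁻⁵ T.

B ≈ 11.8 μT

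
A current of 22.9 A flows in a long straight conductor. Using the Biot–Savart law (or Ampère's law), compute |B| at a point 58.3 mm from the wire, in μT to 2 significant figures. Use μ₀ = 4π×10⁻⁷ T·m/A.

B ≈ 79 μT

For an infinitely long straight wire, B = μ₀I/(2πd).
B = (4π×10⁻⁷ × 22.9) / (2π × 0.0583) = 7.86×10⁻⁵ T.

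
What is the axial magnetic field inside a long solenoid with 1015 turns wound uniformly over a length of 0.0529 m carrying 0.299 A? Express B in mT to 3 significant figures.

Inside a long solenoid, B = μ₀nI with n = 1.919×10⁴ turns/m.
B = 4π×10⁻⁷ × 1.919×10⁴ × 0.299 = 7.21×10⁻³ T.

B ≈ 7.21 mT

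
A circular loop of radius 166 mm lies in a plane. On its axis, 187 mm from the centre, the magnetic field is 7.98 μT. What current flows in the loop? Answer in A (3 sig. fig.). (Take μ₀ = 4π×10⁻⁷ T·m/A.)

On the axis of a loop, B = μ₀IR²/[2(R²+z²)^(3/2)], so I = 2B(R²+z²)^(3/2)/(μ₀R²).
R² + z² = 0.02756 + 0.03497 = 0.06252 m²; raised to 3/2 gives 1.56×10⁻² m³.
I = 2 × 7.98×10⁻⁶ × 1.56×10⁻² / (1.26×10⁻⁶ × 0.02756) = 7.21 A.

I ≈ 7.21 A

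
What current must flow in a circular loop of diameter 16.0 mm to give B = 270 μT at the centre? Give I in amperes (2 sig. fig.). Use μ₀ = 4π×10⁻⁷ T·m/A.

At the centre of a circular loop B = μ₀I/(2R), so I = 2RB/μ₀.
With R = 0.008 m, I = 2 × 0.008 × 2.70×10⁻⁴ / (4π×10⁻⁷) = 3.44 A.

I ≈ 3.4 A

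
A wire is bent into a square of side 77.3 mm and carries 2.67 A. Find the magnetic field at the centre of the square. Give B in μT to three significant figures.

B ≈ 39.1 μT

Each side is a finite straight segment at perpendicular distance d = a/(2 tan(π/4)) = 0.03865 m from the centre, with end-angles ±π/4.
One side contributes B₁ = (μ₀I/4πd)·2 sin(π/4) = 9.77×10⁻⁶ T.
All 4 sides add in the same direction: B = 4 × 9.77×10⁻⁶ = 3.91×10⁻⁵ T.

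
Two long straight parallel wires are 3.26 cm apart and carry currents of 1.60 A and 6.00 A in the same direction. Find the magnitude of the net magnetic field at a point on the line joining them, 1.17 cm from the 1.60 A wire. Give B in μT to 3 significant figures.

B ≈ 30.1 μT

Each long wire gives B = μ₀I/(2πd). Distances are d₁ = 0.0117 m and d₂ = 0.0209 m.
B₁ = 2.74×10⁻⁵ T, B₂ = 5.74×10⁻⁵ T.
Between parallel currents the two contributions point in opposite directions, so they subtract. B = |B₁ − B₂| = |2.74×10⁻⁵ − 5.74×10⁻⁵| = 3.01×10⁻⁵ T.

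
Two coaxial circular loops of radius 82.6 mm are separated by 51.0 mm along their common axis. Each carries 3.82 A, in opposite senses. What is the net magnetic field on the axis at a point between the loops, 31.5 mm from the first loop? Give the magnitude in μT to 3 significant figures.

Each loop contributes B = μ₀IR²/[2(R²+z²)^(3/2)] on the axis, with z measured from that loop.
Loop 1 (z = 0.0315 m): B₁ = 2.37×10⁻⁵ T. Loop 2 (z = 0.0195 m): B₂ = 2.68×10⁻⁵ T.
The fields oppose: B = |B₁ − B₂| = 3.08×10⁻⁶ T.

B ≈ 3.08 μT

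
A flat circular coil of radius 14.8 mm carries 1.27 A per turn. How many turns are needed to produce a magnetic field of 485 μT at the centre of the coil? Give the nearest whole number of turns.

N = 9

For an N-turn coil, B = Nμ₀I/(2R). A single turn gives B₁ = 5.39×10⁻⁵ T with R = 0.0148 m.
N = B/B₁ = 4.85×10⁻⁴ / 5.39×10⁻⁵ = 9.00.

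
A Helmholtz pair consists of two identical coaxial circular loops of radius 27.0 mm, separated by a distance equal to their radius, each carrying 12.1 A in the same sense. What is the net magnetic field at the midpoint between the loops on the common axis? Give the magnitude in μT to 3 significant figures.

B ≈ 403 μT

Each loop contributes B = μ₀IR²/[2(R²+z²)^(3/2)] on the axis, with z measured from that loop.
Loop 1 (z = 0.0135 m): B₁ = 2.01×10⁻⁴ T. Loop 2 (z = 0.0135 m): B₂ = 2.01×10⁻⁴ T.
The fields add: B = B₁ + B₂ = 4.03×10⁻⁴ T.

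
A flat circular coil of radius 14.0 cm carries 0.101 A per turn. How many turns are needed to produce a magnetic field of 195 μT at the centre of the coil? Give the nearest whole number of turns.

For an N-turn coil, B = Nμ₀I/(2R). A single turn gives B₁ = 4.53×10⁻⁷ T with R = 0.14 m.
N = B/B₁ = 1.95×10⁻⁴ / 4.53×10⁻⁷ = 430.19.

N = 430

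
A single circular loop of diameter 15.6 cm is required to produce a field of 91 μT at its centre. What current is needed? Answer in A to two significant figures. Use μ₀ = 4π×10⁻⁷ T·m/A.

At the centre of a circular loop B = μ₀I/(2R), so I = 2RB/μ₀.
With R = 0.078 m, I = 2 × 0.078 × 9.10×10⁻⁵ / (4π×10⁻⁷) = 11.3 A.

I ≈ 11 A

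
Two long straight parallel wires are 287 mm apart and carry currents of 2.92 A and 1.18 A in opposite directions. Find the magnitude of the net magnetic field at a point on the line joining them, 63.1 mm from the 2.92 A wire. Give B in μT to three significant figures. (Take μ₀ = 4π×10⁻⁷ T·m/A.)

Each long wire gives B = μ₀I/(2πd). Distances are d₁ = 0.0631 m and d₂ = 0.2239 m.
B₁ = 9.26×10⁻⁶ T, B₂ = 1.05×10⁻⁶ T.
Between antiparallel currents both contributions point the same way, so they add. B = B₁ + B₂ = 9.26×10⁻⁶ + 1.05×10⁻⁶ = 1.03×10⁻⁵ T.

B ≈ 10.3 μT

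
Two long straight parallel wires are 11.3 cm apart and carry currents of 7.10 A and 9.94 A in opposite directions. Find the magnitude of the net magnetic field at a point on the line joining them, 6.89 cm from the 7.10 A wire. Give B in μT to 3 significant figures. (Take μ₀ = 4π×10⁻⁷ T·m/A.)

Each long wire gives B = μ₀I/(2πd). Distances are d₁ = 0.0689 m and d₂ = 0.0441 m.
B₁ = 2.06×10⁻⁵ T, B₂ = 4.51×10⁻⁵ T.
Between antiparallel currents both contributions point the same way, so they add. B = B₁ + B₂ = 2.06×10⁻⁵ + 4.51×10⁻⁵ = 6.57×10⁻⁵ T.

B ≈ 65.7 μT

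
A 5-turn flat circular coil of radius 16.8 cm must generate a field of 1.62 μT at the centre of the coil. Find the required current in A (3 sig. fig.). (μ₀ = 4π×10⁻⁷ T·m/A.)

I ≈ 0.0866 A

For an N-turn coil, B = Nμ₀I/(2R) with R = 0.168 m, so I = 2RB/(Nμ₀) = 2 × 0.168 × 1.62×10⁻⁶ / (5 × 4π×10⁻⁷) = 8.66×10⁻² A.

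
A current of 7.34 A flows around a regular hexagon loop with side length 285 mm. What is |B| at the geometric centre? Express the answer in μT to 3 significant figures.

Each side is a finite straight segment at perpendicular distance d = a/(2 tan(π/6)) = 0.2468 m from the centre, with end-angles ±π/6.
One side contributes B₁ = (μ₀I/4πd)·2 sin(π/6) = 2.97×10⁻⁶ T.
All 6 sides add in the same direction: B = 6 × 2.97×10⁻⁶ = 1.78×10⁻⁵ T.

B ≈ 17.8 μT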